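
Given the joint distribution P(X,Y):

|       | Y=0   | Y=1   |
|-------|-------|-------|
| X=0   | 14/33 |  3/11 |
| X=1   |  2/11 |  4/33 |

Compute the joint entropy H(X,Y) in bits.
1.8522 bits

H(X,Y) = -Σ_{x,y} P(x,y) log₂ P(x,y). Per-cell terms -P(x,y)·log₂P(x,y):
  X=0: 0.5248, 0.5112
  X=1: 0.4472, 0.3690
Sum of the 4 terms: H(X,Y) = 1.8522 bits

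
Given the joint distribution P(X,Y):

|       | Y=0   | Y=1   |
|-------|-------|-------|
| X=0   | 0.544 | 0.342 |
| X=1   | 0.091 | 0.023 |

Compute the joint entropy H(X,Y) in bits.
1.4470 bits

H(X,Y) = -Σ_{x,y} P(x,y) log₂ P(x,y). Per-cell terms -P(x,y)·log₂P(x,y):
  X=0: 0.477807, 0.529393
  X=1: 0.314677, 0.125171
Sum of the 4 terms: H(X,Y) = 1.4470 bits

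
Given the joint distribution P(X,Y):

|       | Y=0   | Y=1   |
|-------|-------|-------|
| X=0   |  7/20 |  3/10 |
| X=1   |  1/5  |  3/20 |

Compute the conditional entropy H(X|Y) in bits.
0.9333 bits

H(X|Y) = H(X,Y) - H(Y)

H(X,Y) = -Σ_{x,y} P(x,y) log₂ P(x,y). Per-cell terms -P(x,y)·log₂P(x,y):
  X=0: 0.5301, 0.5211
  X=1: 0.4644, 0.4105
Sum of the 4 terms: H(X,Y) = 1.9261 bits

Marginal of Y (column sums):
  P(Y=0) = 7/20 + 1/5 = 11/20
  P(Y=1) = 3/10 + 3/20 = 9/20
H(Y) = -[(11/20)·log₂(11/20) + (9/20)·log₂(9/20)]
  = 0.4744 + 0.5184 = 0.9928 bits

H(X|Y) = H(X,Y) - H(Y) = 1.9261 - 0.9928 = 0.9333 bits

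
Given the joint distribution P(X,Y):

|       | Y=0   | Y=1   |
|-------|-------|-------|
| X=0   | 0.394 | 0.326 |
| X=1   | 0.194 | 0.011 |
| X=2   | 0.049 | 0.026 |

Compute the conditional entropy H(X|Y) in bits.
0.9921 bits

H(X|Y) = H(X,Y) - H(Y)

H(X,Y) = -Σ_{x,y} P(x,y) log₂ P(x,y). Per-cell terms -P(x,y)·log₂P(x,y):
  X=0: 0.52943, 0.52716
  X=1: 0.45898, 0.07157
  X=2: 0.21320, 0.13690
Sum of the 6 terms: H(X,Y) = 1.9372 bits

Marginal of Y (column sums):
  P(Y=0) = 0.394 + 0.194 + 0.049 = 0.637
  P(Y=1) = 0.326 + 0.011 + 0.026 = 0.363
H(Y) = -[0.637·log₂(0.637) + 0.363·log₂(0.363)]
  = 0.41445 + 0.53069 = 0.9451 bits

H(X|Y) = H(X,Y) - H(Y) = 1.9372 - 0.9451 = 0.9921 bits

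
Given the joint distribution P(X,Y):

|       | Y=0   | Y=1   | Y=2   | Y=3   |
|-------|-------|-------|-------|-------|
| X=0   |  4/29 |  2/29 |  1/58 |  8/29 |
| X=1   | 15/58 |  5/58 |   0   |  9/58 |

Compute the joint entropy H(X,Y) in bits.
2.5004 bits

H(X,Y) = -Σ_{x,y} P(x,y) log₂ P(x,y). Per-cell terms -P(x,y)·log₂P(x,y):
  X=0: 0.394204, 0.266068, 0.101000, 0.512546
  X=1: 0.504592, 0.304832, 0.000000, 0.417112
  (cells with P = 0 contribute 0)
Sum of the 8 terms: H(X,Y) = 2.5004 bits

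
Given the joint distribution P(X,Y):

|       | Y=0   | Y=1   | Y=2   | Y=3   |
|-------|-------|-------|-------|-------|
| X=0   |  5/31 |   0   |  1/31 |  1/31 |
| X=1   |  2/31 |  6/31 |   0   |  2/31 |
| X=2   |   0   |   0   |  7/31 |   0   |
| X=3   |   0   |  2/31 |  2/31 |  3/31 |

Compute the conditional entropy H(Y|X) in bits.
1.0532 bits

H(Y|X) = H(X,Y) - H(X)

H(X,Y) = -Σ_{x,y} P(x,y) log₂ P(x,y). Per-cell terms -P(x,y)·log₂P(x,y):
  X=0: 0.424559, 0.000000, 0.159813, 0.159813
  X=1: 0.255109, 0.458561, 0.000000, 0.255109
  X=2: 0.000000, 0.000000, 0.484771, 0.000000
  X=3: 0.000000, 0.255109, 0.255109, 0.326055
  (cells with P = 0 contribute 0)
Sum of the 16 terms: H(X,Y) = 3.03401 bits

Marginal of X (row sums):
  P(X=0) = 5/31 + 0 + 1/31 + 1/31 = 7/31
  P(X=1) = 2/31 + 6/31 + 0 + 2/31 = 10/31
  P(X=2) = 0 + 0 + 7/31 + 0 = 7/31
  P(X=3) = 0 + 2/31 + 2/31 + 3/31 = 7/31
H(X) = -[(7/31)·log₂(7/31) + (10/31)·log₂(10/31) + (7/31)·log₂(7/31) + (7/31)·log₂(7/31)]
  = 0.484771 + 0.526538 + 0.484771 + 0.484771 = 1.98085 bits

H(Y|X) = H(X,Y) - H(X) = 3.03401 - 1.98085 = 1.0532 bits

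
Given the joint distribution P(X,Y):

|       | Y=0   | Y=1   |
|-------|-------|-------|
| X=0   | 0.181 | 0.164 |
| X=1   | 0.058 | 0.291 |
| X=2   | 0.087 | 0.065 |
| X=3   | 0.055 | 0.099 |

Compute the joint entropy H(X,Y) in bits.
2.7538 bits

H(X,Y) = -Σ_{x,y} P(x,y) log₂ P(x,y). Per-cell terms -P(x,y)·log₂P(x,y):
  X=0: 0.4463, 0.4278
  X=1: 0.2383, 0.5182
  X=2: 0.3065, 0.2563
  X=3: 0.2301, 0.3303
Sum of the 8 terms: H(X,Y) = 2.7538 bits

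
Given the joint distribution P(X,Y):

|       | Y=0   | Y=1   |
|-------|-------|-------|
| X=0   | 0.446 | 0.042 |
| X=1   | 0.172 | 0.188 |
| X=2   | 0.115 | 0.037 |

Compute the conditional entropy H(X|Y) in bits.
1.2994 bits

H(X|Y) = H(X,Y) - H(Y)

H(X,Y) = -Σ_{x,y} P(x,y) log₂ P(x,y). Per-cell terms -P(x,y)·log₂P(x,y):
  X=0: 0.51954, 0.19209
  X=1: 0.43680, 0.45330
  X=2: 0.35883, 0.17598
Sum of the 6 terms: H(X,Y) = 2.1365 bits

Marginal of Y (column sums):
  P(Y=0) = 0.446 + 0.172 + 0.115 = 0.733
  P(Y=1) = 0.042 + 0.188 + 0.037 = 0.267
H(Y) = -[0.733·log₂(0.733) + 0.267·log₂(0.267)]
  = 0.32847 + 0.50866 = 0.8371 bits

H(X|Y) = H(X,Y) - H(Y) = 2.1365 - 0.8371 = 1.2994 bits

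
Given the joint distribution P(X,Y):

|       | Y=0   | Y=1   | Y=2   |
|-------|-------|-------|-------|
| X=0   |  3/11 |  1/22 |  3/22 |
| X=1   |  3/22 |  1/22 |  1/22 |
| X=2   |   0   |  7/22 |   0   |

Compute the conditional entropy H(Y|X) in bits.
0.9004 bits

H(Y|X) = H(X,Y) - H(X)

H(X,Y) = -Σ_{x,y} P(x,y) log₂ P(x,y). Per-cell terms -P(x,y)·log₂P(x,y):
  X=0: 0.51122, 0.20270, 0.39197
  X=1: 0.39197, 0.20270, 0.20270
  X=2: 0.00000, 0.52566, 0.00000
  (cells with P = 0 contribute 0)
Sum of the 9 terms: H(X,Y) = 2.4289 bits

Marginal of X (row sums):
  P(X=0) = 3/11 + 1/22 + 3/22 = 5/11
  P(X=1) = 3/22 + 1/22 + 1/22 = 5/22
  P(X=2) = 0 + 7/22 + 0 = 7/22
H(X) = -[(5/11)·log₂(5/11) + (5/22)·log₂(5/22) + (7/22)·log₂(7/22)]
  = 0.51705 + 0.48580 + 0.52566 = 1.5285 bits

H(Y|X) = H(X,Y) - H(X) = 2.4289 - 1.5285 = 0.9004 bits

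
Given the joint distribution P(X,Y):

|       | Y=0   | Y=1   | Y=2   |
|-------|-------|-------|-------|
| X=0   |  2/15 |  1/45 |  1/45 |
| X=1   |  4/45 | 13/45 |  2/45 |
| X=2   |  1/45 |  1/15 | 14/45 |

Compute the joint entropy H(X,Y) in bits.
2.5658 bits

H(X,Y) = -Σ_{x,y} P(x,y) log₂ P(x,y). Per-cell terms -P(x,y)·log₂P(x,y):
  X=0: 0.38759, 0.12204, 0.12204
  X=1: 0.31039, 0.51752, 0.19964
  X=2: 0.12204, 0.26046, 0.52407
Sum of the 9 terms: H(X,Y) = 2.5658 bits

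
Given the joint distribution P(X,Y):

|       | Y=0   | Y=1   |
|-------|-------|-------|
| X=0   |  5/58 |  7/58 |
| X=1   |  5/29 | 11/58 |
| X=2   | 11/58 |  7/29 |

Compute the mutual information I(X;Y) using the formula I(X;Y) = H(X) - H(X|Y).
0.0015 bits

I(X;Y) = H(X) - H(X|Y)

Marginal of X (row sums):
  P(X=0) = 5/58 + 7/58 = 6/29
  P(X=1) = 5/29 + 11/58 = 21/58
  P(X=2) = 11/58 + 7/29 = 25/58
H(X) = -[(6/29)·log₂(6/29) + (21/58)·log₂(21/58) + (25/58)·log₂(25/58)]
  = 0.470280 + 0.530671 + 0.523330 = 1.52428 bits

Marginal of Y (column sums):
  P(Y=0) = 5/58 + 5/29 + 11/58 = 13/29
  P(Y=1) = 7/58 + 11/58 + 7/29 = 16/29
H(X|Y) = Σ_y P(y)·H(X|Y=y):
  Y=0: P(Y=0) = 13/29, P(X|Y=0) = (5/26, 5/13, 11/26) → H(X|Y=0) = 1.512645
  Y=1: P(Y=1) = 16/29, P(X|Y=1) = (7/32, 11/32, 7/16) → H(X|Y=1) = 1.530994
H(X|Y) = (13/29)·1.512645 + (16/29)·1.530994 = 1.52277 bits

I(X;Y) = H(X) - H(X|Y) = 1.52428 - 1.52277 = 0.0015 bits

Cross-check via I(X;Y) = H(X) + H(Y) - H(X,Y): computing H(Y) from the column sums and H(X,Y) from the 6 cells in the same way gives H(Y) = 0.99227 bits and H(X,Y) = 2.51503 bits, so
I(X;Y) = 1.52428 + 0.99227 - 2.51503 = 0.0015 bits ✓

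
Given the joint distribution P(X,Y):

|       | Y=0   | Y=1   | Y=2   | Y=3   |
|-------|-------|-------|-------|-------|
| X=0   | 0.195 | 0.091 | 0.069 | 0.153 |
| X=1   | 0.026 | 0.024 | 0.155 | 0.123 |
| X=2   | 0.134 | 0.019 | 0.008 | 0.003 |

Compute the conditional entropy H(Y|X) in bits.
1.6364 bits

H(Y|X) = H(X,Y) - H(X)

H(X,Y) = -Σ_{x,y} P(x,y) log₂ P(x,y). Per-cell terms -P(x,y)·log₂P(x,y):
  X=0: 0.45990, 0.31468, 0.26615, 0.41438
  X=1: 0.13690, 0.12914, 0.41690, 0.37186
  X=2: 0.38856, 0.10864, 0.05573, 0.02514
Sum of the 12 terms: H(X,Y) = 3.0880 bits

Marginal of X (row sums):
  P(X=0) = 0.195 + 0.091 + 0.069 + 0.153 = 0.508
  P(X=1) = 0.026 + 0.024 + 0.155 + 0.123 = 0.328
  P(X=2) = 0.134 + 0.019 + 0.008 + 0.003 = 0.164
H(X) = -[0.508·log₂(0.508) + 0.328·log₂(0.328) + 0.164·log₂(0.164)]
  = 0.49637 + 0.52750 + 0.42775 = 1.4516 bits

H(Y|X) = H(X,Y) - H(X) = 3.0880 - 1.4516 = 1.6364 bits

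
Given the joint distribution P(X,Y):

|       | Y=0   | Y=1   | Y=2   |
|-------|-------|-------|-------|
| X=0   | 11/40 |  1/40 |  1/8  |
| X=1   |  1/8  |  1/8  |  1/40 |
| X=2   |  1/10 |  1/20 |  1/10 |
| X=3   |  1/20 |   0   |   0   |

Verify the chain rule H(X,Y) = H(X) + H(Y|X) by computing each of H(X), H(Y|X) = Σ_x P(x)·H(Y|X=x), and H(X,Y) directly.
H(X) = 1.7529 bits, H(Y|X) = 1.2469 bits, H(X,Y) = 2.9999 bits

Marginal of X (row sums):
  P(X=0) = 11/40 + 1/40 + 1/8 = 17/40
  P(X=1) = 1/8 + 1/8 + 1/40 = 11/40
  P(X=2) = 1/10 + 1/20 + 1/10 = 1/4
  P(X=3) = 1/20 + 0 + 0 = 1/20
H(X) = -[(17/40)·log₂(17/40) + (11/40)·log₂(11/40) + (1/4)·log₂(1/4) + (1/20)·log₂(1/20)]
  = 0.52465 + 0.51219 + 0.50000 + 0.21610 = 1.7529 bits

H(Y|X) = Σ_x P(x)·H(Y|X=x):
  X=0: P(X=0) = 17/40, P(Y|X=0) = (11/17, 1/17, 5/17) → H(Y|X=0) = 1.16609
  X=1: P(X=1) = 11/40, P(Y|X=1) = (5/11, 5/11, 1/11) → H(Y|X=1) = 1.34859
  X=2: P(X=2) = 1/4, P(Y|X=2) = (2/5, 1/5, 2/5) → H(Y|X=2) = 1.52193
  X=3: P(X=3) = 1/20, P(Y|X=3) = (1, 0, 0) → H(Y|X=3) = 0.00000
H(Y|X) = (17/40)·1.16609 + (11/40)·1.34859 + (1/4)·1.52193 + (1/20)·0.00000 = 1.2469 bits

H(X,Y) = -Σ_{x,y} P(x,y) log₂ P(x,y). Per-cell terms -P(x,y)·log₂P(x,y):
  X=0: 0.51219, 0.13305, 0.37500
  X=1: 0.37500, 0.37500, 0.13305
  X=2: 0.33219, 0.21610, 0.33219
  X=3: 0.21610, 0.00000, 0.00000
  (cells with P = 0 contribute 0)
Sum of the 12 terms: H(X,Y) = 2.9999 bits

Chain rule check:
  H(X) + H(Y|X) = 1.7529 + 1.2469 = 2.9998 bits
  H(X,Y) = 2.9999 bits
✓ Chain rule verified (Δ = 0.0001 is 4-dp rounding noise: each of the three values was rounded independently).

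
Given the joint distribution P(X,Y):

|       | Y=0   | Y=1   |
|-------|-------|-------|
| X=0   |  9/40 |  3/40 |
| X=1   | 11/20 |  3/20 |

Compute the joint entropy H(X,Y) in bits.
1.6494 bits

H(X,Y) = -Σ_{x,y} P(x,y) log₂ P(x,y). Per-cell terms -P(x,y)·log₂P(x,y):
  X=0: 0.4842, 0.2803
  X=1: 0.4744, 0.4105
Sum of the 4 terms: H(X,Y) = 1.6494 bits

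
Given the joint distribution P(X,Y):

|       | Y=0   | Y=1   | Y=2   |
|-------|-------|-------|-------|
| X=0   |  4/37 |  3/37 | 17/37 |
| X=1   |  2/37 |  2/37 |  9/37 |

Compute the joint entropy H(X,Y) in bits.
2.1075 bits

H(X,Y) = -Σ_{x,y} P(x,y) log₂ P(x,y). Per-cell terms -P(x,y)·log₂P(x,y):
  X=0: 0.3470, 0.2939, 0.5155
  X=1: 0.2275, 0.2275, 0.4961
Sum of the 6 terms: H(X,Y) = 2.1075 bits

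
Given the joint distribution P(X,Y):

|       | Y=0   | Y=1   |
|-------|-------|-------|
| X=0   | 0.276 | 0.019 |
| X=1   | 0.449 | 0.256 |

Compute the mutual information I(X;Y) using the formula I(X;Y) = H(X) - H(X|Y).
0.0805 bits

I(X;Y) = H(X) - H(X|Y)

Marginal of X (row sums):
  P(X=0) = 0.276 + 0.019 = 0.295
  P(X=1) = 0.449 + 0.256 = 0.705
H(X) = -[0.295·log₂(0.295) + 0.705·log₂(0.705)]
  = 0.51956 + 0.35553 = 0.87509 bits

Marginal of Y (column sums):
  P(Y=0) = 0.276 + 0.449 = 0.725
  P(Y=1) = 0.019 + 0.256 = 0.275
H(X|Y) = Σ_y P(y)·H(X|Y=y):
  Y=0: P(Y=0) = 0.725, P(X|Y=0) = (276/725, 449/725) → H(X|Y=0) = 0.95853
  Y=1: P(Y=1) = 0.275, P(X|Y=1) = (19/275, 256/275) → H(X|Y=1) = 0.36252
H(X|Y) = 0.725·0.95853 + 0.275·0.36252 = 0.79463 bits

I(X;Y) = H(X) - H(X|Y) = 0.87509 - 0.79463 = 0.0805 bits

Cross-check via I(X;Y) = H(X) + H(Y) - H(X,Y): computing H(Y) from the column sums and H(X,Y) from the 4 cells in the same way gives H(Y) = 0.84855 bits and H(X,Y) = 1.64317 bits, so
I(X;Y) = 0.87509 + 0.84855 - 1.64317 = 0.0805 bits ✓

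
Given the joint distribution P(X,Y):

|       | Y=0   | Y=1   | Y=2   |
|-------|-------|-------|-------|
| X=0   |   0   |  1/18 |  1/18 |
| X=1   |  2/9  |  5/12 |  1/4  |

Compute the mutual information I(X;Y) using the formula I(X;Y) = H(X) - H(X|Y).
0.0475 bits

I(X;Y) = H(X) - H(X|Y)

Marginal of X (row sums):
  P(X=0) = 0 + 1/18 + 1/18 = 1/9
  P(X=1) = 2/9 + 5/12 + 1/4 = 8/9
H(X) = -[(1/9)·log₂(1/9) + (8/9)·log₂(8/9)]
  = 0.352214 + 0.151044 = 0.50326 bits

Marginal of Y (column sums):
  P(Y=0) = 0 + 2/9 = 2/9
  P(Y=1) = 1/18 + 5/12 = 17/36
  P(Y=2) = 1/18 + 1/4 = 11/36
H(X|Y) = Σ_y P(y)·H(X|Y=y):
  Y=0: P(Y=0) = 2/9, P(X|Y=0) = (0, 1) → H(X|Y=0) = 0.000000
  Y=1: P(Y=1) = 17/36, P(X|Y=1) = (2/17, 15/17) → H(X|Y=1) = 0.522559
  Y=2: P(Y=2) = 11/36, P(X|Y=2) = (2/11, 9/11) → H(X|Y=2) = 0.684038
H(X|Y) = (2/9)·0.000000 + (17/36)·0.522559 + (11/36)·0.684038 = 0.45578 bits

I(X;Y) = H(X) - H(X|Y) = 0.50326 - 0.45578 = 0.0475 bits

Cross-check via I(X;Y) = H(X) + H(Y) - H(X,Y): computing H(Y) from the column sums and H(X,Y) from the 6 cells in the same way gives H(Y) = 1.51602 bits and H(X,Y) = 1.97179 bits, so
I(X;Y) = 0.50326 + 1.51602 - 1.97179 = 0.0475 bits ✓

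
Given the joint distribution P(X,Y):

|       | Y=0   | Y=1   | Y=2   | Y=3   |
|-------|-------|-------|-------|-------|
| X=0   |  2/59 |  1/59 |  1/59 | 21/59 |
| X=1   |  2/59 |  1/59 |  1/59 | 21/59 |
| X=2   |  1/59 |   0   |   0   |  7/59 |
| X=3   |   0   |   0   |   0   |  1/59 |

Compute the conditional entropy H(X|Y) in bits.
1.5199 bits

H(X|Y) = H(X,Y) - H(Y)

H(X,Y) = -Σ_{x,y} P(x,y) log₂ P(x,y). Per-cell terms -P(x,y)·log₂P(x,y):
  X=0: 0.16551, 0.09971, 0.09971, 0.53045
  X=1: 0.16551, 0.09971, 0.09971, 0.53045
  X=2: 0.09971, 0.00000, 0.00000, 0.36486
  X=3: 0.00000, 0.00000, 0.00000, 0.09971
  (cells with P = 0 contribute 0)
Sum of the 16 terms: H(X,Y) = 2.3550 bits

Marginal of Y (column sums):
  P(Y=0) = 2/59 + 2/59 + 1/59 + 0 = 5/59
  P(Y=1) = 1/59 + 1/59 + 0 + 0 = 2/59
  P(Y=2) = 1/59 + 1/59 + 0 + 0 = 2/59
  P(Y=3) = 21/59 + 21/59 + 7/59 + 1/59 = 50/59
H(Y) = -[(5/59)·log₂(5/59) + (2/59)·log₂(2/59) + (2/59)·log₂(2/59) + (50/59)·log₂(50/59)]
  = 0.30176 + 0.16551 + 0.16551 + 0.20236 = 0.8351 bits

H(X|Y) = H(X,Y) - H(Y) = 2.3550 - 0.8351 = 1.5199 bits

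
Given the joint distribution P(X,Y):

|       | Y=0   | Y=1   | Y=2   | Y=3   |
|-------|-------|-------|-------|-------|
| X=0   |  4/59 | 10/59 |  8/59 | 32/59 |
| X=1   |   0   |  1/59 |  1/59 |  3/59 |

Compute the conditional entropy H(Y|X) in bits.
1.5661 bits

H(Y|X) = H(X,Y) - H(X)

H(X,Y) = -Σ_{x,y} P(x,y) log₂ P(x,y). Per-cell terms -P(x,y)·log₂P(x,y):
  X=0: 0.26323, 0.43402, 0.39087, 0.47872
  X=1: 0.00000, 0.09971, 0.09971, 0.21853
  (cells with P = 0 contribute 0)
Sum of the 8 terms: H(X,Y) = 1.9848 bits

Marginal of X (row sums):
  P(X=0) = 4/59 + 10/59 + 8/59 + 32/59 = 54/59
  P(X=1) = 0 + 1/59 + 1/59 + 3/59 = 5/59
H(X) = -[(54/59)·log₂(54/59) + (5/59)·log₂(5/59)]
  = 0.11693 + 0.30176 = 0.4187 bits

H(Y|X) = H(X,Y) - H(X) = 1.9848 - 0.4187 = 1.5661 bits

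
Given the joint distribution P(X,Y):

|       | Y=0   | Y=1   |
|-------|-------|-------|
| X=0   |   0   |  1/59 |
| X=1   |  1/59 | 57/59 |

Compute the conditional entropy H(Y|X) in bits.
0.1235 bits

H(Y|X) = H(X,Y) - H(X)

H(X,Y) = -Σ_{x,y} P(x,y) log₂ P(x,y). Per-cell terms -P(x,y)·log₂P(x,y):
  X=0: 0.000000, 0.099706
  X=1: 0.099706, 0.048066
  (cells with P = 0 contribute 0)
Sum of the 4 terms: H(X,Y) = 0.24748 bits

Marginal of X (row sums):
  P(X=0) = 0 + 1/59 = 1/59
  P(X=1) = 1/59 + 57/59 = 58/59
H(X) = -[(1/59)·log₂(1/59) + (58/59)·log₂(58/59)]
  = 0.099706 + 0.024244 = 0.12395 bits

H(Y|X) = H(X,Y) - H(X) = 0.24748 - 0.12395 = 0.1235 bits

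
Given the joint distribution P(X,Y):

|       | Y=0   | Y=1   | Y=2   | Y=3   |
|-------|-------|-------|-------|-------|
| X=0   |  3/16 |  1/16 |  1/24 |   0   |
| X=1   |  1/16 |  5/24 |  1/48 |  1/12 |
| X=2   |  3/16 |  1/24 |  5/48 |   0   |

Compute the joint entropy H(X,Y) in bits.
3.0142 bits

H(X,Y) = -Σ_{x,y} P(x,y) log₂ P(x,y). Per-cell terms -P(x,y)·log₂P(x,y):
  X=0: 0.45282, 0.25000, 0.19104, 0.00000
  X=1: 0.25000, 0.47147, 0.11635, 0.29875
  X=2: 0.45282, 0.19104, 0.33990, 0.00000
  (cells with P = 0 contribute 0)
Sum of the 12 terms: H(X,Y) = 3.0142 bits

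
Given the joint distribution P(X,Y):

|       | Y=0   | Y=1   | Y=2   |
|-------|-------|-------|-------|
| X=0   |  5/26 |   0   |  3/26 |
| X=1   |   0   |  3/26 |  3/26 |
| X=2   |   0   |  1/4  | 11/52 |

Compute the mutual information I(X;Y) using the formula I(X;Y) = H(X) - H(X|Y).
0.5250 bits

I(X;Y) = H(X) - H(X|Y)

Marginal of X (row sums):
  P(X=0) = 5/26 + 0 + 3/26 = 4/13
  P(X=1) = 0 + 3/26 + 3/26 = 3/13
  P(X=2) = 0 + 1/4 + 11/52 = 6/13
H(X) = -[(4/13)·log₂(4/13) + (3/13)·log₂(3/13) + (6/13)·log₂(6/13)]
  = 0.5232 + 0.4882 + 0.5148 = 1.5262 bits

Marginal of Y (column sums):
  P(Y=0) = 5/26 + 0 + 0 = 5/26
  P(Y=1) = 0 + 3/26 + 1/4 = 19/52
  P(Y=2) = 3/26 + 3/26 + 11/52 = 23/52
H(X|Y) = Σ_y P(y)·H(X|Y=y):
  Y=0: P(Y=0) = 5/26, P(X|Y=0) = (1, 0, 0) → H(X|Y=0) = 0.0000
  Y=1: P(Y=1) = 19/52, P(X|Y=1) = (0, 6/19, 13/19) → H(X|Y=1) = 0.8997
  Y=2: P(Y=2) = 23/52, P(X|Y=2) = (6/23, 6/23, 11/23) → H(X|Y=2) = 1.5204
H(X|Y) = (5/26)·0.0000 + (19/52)·0.8997 + (23/52)·1.5204 = 1.0012 bits

I(X;Y) = H(X) - H(X|Y) = 1.5262 - 1.0012 = 0.5250 bits

Cross-check via I(X;Y) = H(X) + H(Y) - H(X,Y): computing H(Y) from the column sums and H(X,Y) from the 9 cells in the same way gives H(Y) = 1.5087 bits and H(X,Y) = 2.5099 bits, so
I(X;Y) = 1.5262 + 1.5087 - 2.5099 = 0.5250 bits ✓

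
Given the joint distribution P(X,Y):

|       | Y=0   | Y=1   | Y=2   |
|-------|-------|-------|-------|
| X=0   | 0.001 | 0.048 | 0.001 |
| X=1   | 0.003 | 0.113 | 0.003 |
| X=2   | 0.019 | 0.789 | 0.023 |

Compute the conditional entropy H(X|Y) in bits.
0.8034 bits

H(X|Y) = H(X,Y) - H(Y)

H(X,Y) = -Σ_{x,y} P(x,y) log₂ P(x,y). Per-cell terms -P(x,y)·log₂P(x,y):
  X=0: 0.0099658, 0.2102794, 0.0099658
  X=1: 0.0251425, 0.3554534, 0.0251425
  X=2: 0.1086393, 0.2697613, 0.1251711
Sum of the 9 terms: H(X,Y) = 1.139521 bits

Marginal of Y (column sums):
  P(Y=0) = 0.001 + 0.003 + 0.019 = 0.023
  P(Y=1) = 0.048 + 0.113 + 0.789 = 0.950
  P(Y=2) = 0.001 + 0.003 + 0.023 = 0.027
H(Y) = -[0.023·log₂(0.023) + 0.950·log₂(0.950) + 0.027·log₂(0.027)]
  = 0.1251711 + 0.0703006 + 0.1406942 = 0.336166 bits

H(X|Y) = H(X,Y) - H(Y) = 1.139521 - 0.336166 = 0.8034 bits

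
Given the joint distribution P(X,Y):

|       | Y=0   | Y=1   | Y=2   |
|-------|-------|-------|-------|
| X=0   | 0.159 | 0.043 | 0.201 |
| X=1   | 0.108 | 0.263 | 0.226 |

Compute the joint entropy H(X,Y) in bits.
2.4207 bits

H(X,Y) = -Σ_{x,y} P(x,y) log₂ P(x,y). Per-cell terms -P(x,y)·log₂P(x,y):
  X=0: 0.42181, 0.19520, 0.46526
  X=1: 0.34678, 0.50677, 0.48491
Sum of the 6 terms: H(X,Y) = 2.4207 bits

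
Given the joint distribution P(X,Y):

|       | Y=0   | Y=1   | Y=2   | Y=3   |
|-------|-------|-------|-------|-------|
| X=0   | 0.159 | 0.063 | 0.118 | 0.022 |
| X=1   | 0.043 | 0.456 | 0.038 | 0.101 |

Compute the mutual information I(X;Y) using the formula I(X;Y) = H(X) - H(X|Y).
0.3084 bits

I(X;Y) = H(X) - H(X|Y)

Marginal of X (row sums):
  P(X=0) = 0.159 + 0.063 + 0.118 + 0.022 = 0.362
  P(X=1) = 0.043 + 0.456 + 0.038 + 0.101 = 0.638
H(X) = -[0.362·log₂(0.362) + 0.638·log₂(0.638)]
  = 0.530670 + 0.413661 = 0.94433 bits

Marginal of Y (column sums):
  P(Y=0) = 0.159 + 0.043 = 0.202
  P(Y=1) = 0.063 + 0.456 = 0.519
  P(Y=2) = 0.118 + 0.038 = 0.156
  P(Y=3) = 0.022 + 0.101 = 0.123
H(X|Y) = Σ_y P(y)·H(X|Y=y):
  Y=0: P(Y=0) = 0.202, P(X|Y=0) = (159/202, 43/202) → H(X|Y=0) = 0.746935
  Y=1: P(Y=1) = 0.519, P(X|Y=1) = (21/173, 152/173) → H(X|Y=1) = 0.533335
  Y=2: P(Y=2) = 0.156, P(X|Y=2) = (59/78, 19/78) → H(X|Y=2) = 0.800959
  Y=3: P(Y=3) = 0.123, P(X|Y=3) = (22/123, 101/123) → H(X|Y=3) = 0.677581
H(X|Y) = 0.202·0.746935 + 0.519·0.533335 + 0.156·0.800959 + 0.123·0.677581 = 0.63597 bits

I(X;Y) = H(X) - H(X|Y) = 0.94433 - 0.63597 = 0.3084 bits

Cross-check via I(X;Y) = H(X) + H(Y) - H(X,Y): computing H(Y) from the column sums and H(X,Y) from the 8 cells in the same way gives H(Y) = 1.74721 bits and H(X,Y) = 2.38318 bits, so
I(X;Y) = 0.94433 + 1.74721 - 2.38318 = 0.3084 bits ✓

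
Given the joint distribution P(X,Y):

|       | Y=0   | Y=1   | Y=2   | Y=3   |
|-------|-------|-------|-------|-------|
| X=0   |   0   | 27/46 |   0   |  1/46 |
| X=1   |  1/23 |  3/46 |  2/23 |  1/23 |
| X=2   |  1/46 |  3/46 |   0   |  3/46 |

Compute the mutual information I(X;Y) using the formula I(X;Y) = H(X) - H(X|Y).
0.4715 bits

I(X;Y) = H(X) - H(X|Y)

Marginal of X (row sums):
  P(X=0) = 0 + 27/46 + 0 + 1/46 = 14/23
  P(X=1) = 1/23 + 3/46 + 2/23 + 1/23 = 11/46
  P(X=2) = 1/46 + 3/46 + 0 + 3/46 = 7/46
H(X) = -[(14/23)·log₂(14/23) + (11/46)·log₂(11/46) + (7/46)·log₂(7/46)]
  = 0.4360 + 0.4936 + 0.4133 = 1.3429 bits

Marginal of Y (column sums):
  P(Y=0) = 0 + 1/23 + 1/46 = 3/46
  P(Y=1) = 27/46 + 3/46 + 3/46 = 33/46
  P(Y=2) = 0 + 2/23 + 0 = 2/23
  P(Y=3) = 1/46 + 1/23 + 3/46 = 3/23
H(X|Y) = Σ_y P(y)·H(X|Y=y):
  Y=0: P(Y=0) = 3/46, P(X|Y=0) = (0, 2/3, 1/3) → H(X|Y=0) = 0.9183
  Y=1: P(Y=1) = 33/46, P(X|Y=1) = (9/11, 1/11, 1/11) → H(X|Y=1) = 0.8659
  Y=2: P(Y=2) = 2/23, P(X|Y=2) = (0, 1, 0) → H(X|Y=2) = 0.0000
  Y=3: P(Y=3) = 3/23, P(X|Y=3) = (1/6, 1/3, 1/2) → H(X|Y=3) = 1.4591
H(X|Y) = (3/46)·0.9183 + (33/46)·0.8659 + (2/23)·0.0000 + (3/23)·1.4591 = 0.8714 bits

I(X;Y) = H(X) - H(X|Y) = 1.3429 - 0.8714 = 0.4715 bits

Cross-check via I(X;Y) = H(X) + H(Y) - H(X,Y): computing H(Y) from the column sums and H(X,Y) from the 12 cells in the same way gives H(Y) = 1.2903 bits and H(X,Y) = 2.1617 bits, so
I(X;Y) = 1.3429 + 1.2903 - 2.1617 = 0.4715 bits ✓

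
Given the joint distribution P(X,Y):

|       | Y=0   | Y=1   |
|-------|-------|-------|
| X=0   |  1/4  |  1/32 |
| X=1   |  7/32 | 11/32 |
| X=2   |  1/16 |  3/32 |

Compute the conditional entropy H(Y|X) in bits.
0.8355 bits

H(Y|X) = H(X,Y) - H(X)

H(X,Y) = -Σ_{x,y} P(x,y) log₂ P(x,y). Per-cell terms -P(x,y)·log₂P(x,y):
  X=0: 0.50000, 0.15625
  X=1: 0.47964, 0.52957
  X=2: 0.25000, 0.32016
Sum of the 6 terms: H(X,Y) = 2.2356 bits

Marginal of X (row sums):
  P(X=0) = 1/4 + 1/32 = 9/32
  P(X=1) = 7/32 + 11/32 = 9/16
  P(X=2) = 1/16 + 3/32 = 5/32
H(X) = -[(9/32)·log₂(9/32) + (9/16)·log₂(9/16) + (5/32)·log₂(5/32)]
  = 0.51471 + 0.46692 + 0.41845 = 1.4001 bits

H(Y|X) = H(X,Y) - H(X) = 2.2356 - 1.4001 = 0.8355 bits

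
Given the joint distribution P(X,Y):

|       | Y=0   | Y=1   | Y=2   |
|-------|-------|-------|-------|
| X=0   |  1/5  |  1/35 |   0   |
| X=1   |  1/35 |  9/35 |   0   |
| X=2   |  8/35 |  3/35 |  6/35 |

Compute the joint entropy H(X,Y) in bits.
2.4880 bits

H(X,Y) = -Σ_{x,y} P(x,y) log₂ P(x,y). Per-cell terms -P(x,y)·log₂P(x,y):
  X=0: 0.46439, 0.14655, 0.00000
  X=1: 0.14655, 0.50383, 0.00000
  X=2: 0.48669, 0.30380, 0.43617
  (cells with P = 0 contribute 0)
Sum of the 9 terms: H(X,Y) = 2.4880 bits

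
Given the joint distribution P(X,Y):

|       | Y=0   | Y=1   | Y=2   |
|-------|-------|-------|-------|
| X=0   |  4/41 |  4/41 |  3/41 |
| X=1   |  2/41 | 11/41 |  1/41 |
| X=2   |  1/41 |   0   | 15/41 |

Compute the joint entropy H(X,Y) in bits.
2.4451 bits

H(X,Y) = -Σ_{x,y} P(x,y) log₂ P(x,y). Per-cell terms -P(x,y)·log₂P(x,y):
  X=0: 0.32757, 0.32757, 0.27604
  X=1: 0.21256, 0.50925, 0.13067
  X=2: 0.13067, 0.00000, 0.53073
  (cells with P = 0 contribute 0)
Sum of the 9 terms: H(X,Y) = 2.4451 bits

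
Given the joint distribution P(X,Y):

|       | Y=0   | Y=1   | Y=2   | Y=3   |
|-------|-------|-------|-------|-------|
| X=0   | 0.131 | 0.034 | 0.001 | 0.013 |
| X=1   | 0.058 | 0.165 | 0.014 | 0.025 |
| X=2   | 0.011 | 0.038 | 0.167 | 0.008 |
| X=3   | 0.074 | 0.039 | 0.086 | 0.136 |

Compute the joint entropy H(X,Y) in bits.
3.4220 bits

H(X,Y) = -Σ_{x,y} P(x,y) log₂ P(x,y). Per-cell terms -P(x,y)·log₂P(x,y):
  X=0: 0.3841, 0.1659, 0.0100, 0.0814
  X=1: 0.2383, 0.4289, 0.0862, 0.1330
  X=2: 0.0716, 0.1793, 0.4312, 0.0557
  X=3: 0.2780, 0.1825, 0.3044, 0.3915
Sum of the 16 terms: H(X,Y) = 3.4220 bits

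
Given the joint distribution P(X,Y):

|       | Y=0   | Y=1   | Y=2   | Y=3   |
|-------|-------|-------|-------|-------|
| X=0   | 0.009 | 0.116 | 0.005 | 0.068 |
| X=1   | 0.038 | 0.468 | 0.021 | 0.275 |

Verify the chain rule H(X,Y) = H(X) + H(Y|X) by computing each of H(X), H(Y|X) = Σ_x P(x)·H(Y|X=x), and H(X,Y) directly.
H(X) = 0.7179 bits, H(Y|X) = 1.3269 bits, H(X,Y) = 2.0448 bits

Marginal of X (row sums):
  P(X=0) = 0.009 + 0.116 + 0.005 + 0.068 = 0.198
  P(X=1) = 0.038 + 0.468 + 0.021 + 0.275 = 0.802
H(X) = -[0.198·log₂(0.198) + 0.802·log₂(0.802)]
  = 0.4626 + 0.2553 = 0.7179 bits

H(Y|X) = Σ_x P(x)·H(Y|X=x):
  X=0: P(X=0) = 0.198, P(Y|X=0) = (1/22, 58/99, 5/198, 34/99) → H(Y|X=0) = 1.3182
  X=1: P(X=1) = 0.802, P(Y|X=1) = (19/401, 234/401, 21/802, 275/802) → H(Y|X=1) = 1.3290
H(Y|X) = 0.198·1.3182 + 0.802·1.3290 = 1.3269 bits

H(X,Y) = -Σ_{x,y} P(x,y) log₂ P(x,y). Per-cell terms -P(x,y)·log₂P(x,y):
  X=0: 0.0612, 0.3605, 0.0382, 0.2637
  X=1: 0.1793, 0.5127, 0.1170, 0.5122
Sum of the 8 terms: H(X,Y) = 2.0448 bits

Chain rule check:
  H(X) + H(Y|X) = 0.7179 + 1.3269 = 2.0448 bits
  H(X,Y) = 2.0448 bits
✓ Chain rule verified.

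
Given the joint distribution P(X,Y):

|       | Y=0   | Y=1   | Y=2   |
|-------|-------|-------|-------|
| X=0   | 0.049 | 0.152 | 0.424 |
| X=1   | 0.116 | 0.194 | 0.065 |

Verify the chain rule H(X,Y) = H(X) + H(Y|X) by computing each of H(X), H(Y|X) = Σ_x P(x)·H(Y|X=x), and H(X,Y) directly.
H(X) = 0.9544 bits, H(Y|X) = 1.2725 bits, H(X,Y) = 2.2270 bits

Marginal of X (row sums):
  P(X=0) = 0.049 + 0.152 + 0.424 = 0.625
  P(X=1) = 0.116 + 0.194 + 0.065 = 0.375
H(X) = -[0.625·log₂(0.625) + 0.375·log₂(0.375)]
  = 0.42379 + 0.53064 = 0.9544 bits

H(Y|X) = Σ_x P(x)·H(Y|X=x):
  X=0: P(X=0) = 0.625, P(Y|X=0) = (49/625, 152/625, 424/625) → H(Y|X=0) = 1.16380
  X=1: P(X=1) = 0.375, P(Y|X=1) = (116/375, 194/375, 13/75) → H(Y|X=1) = 1.45378
H(Y|X) = 0.625·1.16380 + 0.375·1.45378 = 1.2725 bits

H(X,Y) = -Σ_{x,y} P(x,y) log₂ P(x,y). Per-cell terms -P(x,y)·log₂P(x,y):
  X=0: 0.21320, 0.41311, 0.52485
  X=1: 0.36051, 0.45898, 0.25632
Sum of the 6 terms: H(X,Y) = 2.2270 bits

Chain rule check:
  H(X) + H(Y|X) = 0.9544 + 1.2725 = 2.2269 bits
  H(X,Y) = 2.2270 bits
✓ Chain rule verified (Δ = 0.0001 is 4-dp rounding noise: each of the three values was rounded independently).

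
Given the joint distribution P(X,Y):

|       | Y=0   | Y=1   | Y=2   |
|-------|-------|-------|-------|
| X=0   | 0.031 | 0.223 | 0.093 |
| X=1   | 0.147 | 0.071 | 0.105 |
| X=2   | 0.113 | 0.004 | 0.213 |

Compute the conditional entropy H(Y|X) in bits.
1.2540 bits

H(Y|X) = H(X,Y) - H(X)

H(X,Y) = -Σ_{x,y} P(x,y) log₂ P(x,y). Per-cell terms -P(x,y)·log₂P(x,y):
  X=0: 0.15536, 0.48277, 0.31868
  X=1: 0.40662, 0.27094, 0.34141
  X=2: 0.35545, 0.03186, 0.47522
Sum of the 9 terms: H(X,Y) = 2.8383 bits

Marginal of X (row sums):
  P(X=0) = 0.031 + 0.223 + 0.093 = 0.347
  P(X=1) = 0.147 + 0.071 + 0.105 = 0.323
  P(X=2) = 0.113 + 0.004 + 0.213 = 0.330
H(X) = -[0.347·log₂(0.347) + 0.323·log₂(0.323) + 0.330·log₂(0.330)]
  = 0.52987 + 0.52662 + 0.52782 = 1.5843 bits

H(Y|X) = H(X,Y) - H(X) = 2.8383 - 1.5843 = 1.2540 bits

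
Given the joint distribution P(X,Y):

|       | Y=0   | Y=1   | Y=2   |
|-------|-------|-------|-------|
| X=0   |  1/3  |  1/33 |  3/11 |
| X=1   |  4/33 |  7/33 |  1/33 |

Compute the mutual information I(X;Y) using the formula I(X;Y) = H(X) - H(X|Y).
0.2915 bits

I(X;Y) = H(X) - H(X|Y)

Marginal of X (row sums):
  P(X=0) = 1/3 + 1/33 + 3/11 = 7/11
  P(X=1) = 4/33 + 7/33 + 1/33 = 4/11
H(X) = -[(7/11)·log₂(7/11) + (4/11)·log₂(4/11)]
  = 0.4150 + 0.5307 = 0.9457 bits

Marginal of Y (column sums):
  P(Y=0) = 1/3 + 4/33 = 5/11
  P(Y=1) = 1/33 + 7/33 = 8/33
  P(Y=2) = 3/11 + 1/33 = 10/33
H(X|Y) = Σ_y P(y)·H(X|Y=y):
  Y=0: P(Y=0) = 5/11, P(X|Y=0) = (11/15, 4/15) → H(X|Y=0) = 0.8366
  Y=1: P(Y=1) = 8/33, P(X|Y=1) = (1/8, 7/8) → H(X|Y=1) = 0.5436
  Y=2: P(Y=2) = 10/33, P(X|Y=2) = (9/10, 1/10) → H(X|Y=2) = 0.4690
H(X|Y) = (5/11)·0.8366 + (8/33)·0.5436 + (10/33)·0.4690 = 0.6542 bits

I(X;Y) = H(X) - H(X|Y) = 0.9457 - 0.6542 = 0.2915 bits

Cross-check via I(X;Y) = H(X) + H(Y) - H(X,Y): computing H(Y) from the column sums and H(X,Y) from the 6 cells in the same way gives H(Y) = 1.5346 bits and H(X,Y) = 2.1888 bits, so
I(X;Y) = 0.9457 + 1.5346 - 2.1888 = 0.2915 bits ✓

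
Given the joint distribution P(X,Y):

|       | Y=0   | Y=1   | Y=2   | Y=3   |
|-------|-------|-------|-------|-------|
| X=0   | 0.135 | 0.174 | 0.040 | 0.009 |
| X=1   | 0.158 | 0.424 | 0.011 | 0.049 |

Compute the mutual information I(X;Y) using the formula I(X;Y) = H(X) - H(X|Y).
0.0546 bits

I(X;Y) = H(X) - H(X|Y)

Marginal of X (row sums):
  P(X=0) = 0.135 + 0.174 + 0.040 + 0.009 = 0.358
  P(X=1) = 0.158 + 0.424 + 0.011 + 0.049 = 0.642
H(X) = -[0.358·log₂(0.358) + 0.642·log₂(0.642)]
  = 0.5305 + 0.4105 = 0.9410 bits

Marginal of Y (column sums):
  P(Y=0) = 0.135 + 0.158 = 0.293
  P(Y=1) = 0.174 + 0.424 = 0.598
  P(Y=2) = 0.040 + 0.011 = 0.051
  P(Y=3) = 0.009 + 0.049 = 0.058
H(X|Y) = Σ_y P(y)·H(X|Y=y):
  Y=0: P(Y=0) = 0.293, P(X|Y=0) = (135/293, 158/293) → H(X|Y=0) = 0.9956
  Y=1: P(Y=1) = 0.598, P(X|Y=1) = (87/299, 212/299) → H(X|Y=1) = 0.8700
  Y=2: P(Y=2) = 0.051, P(X|Y=2) = (40/51, 11/51) → H(X|Y=2) = 0.7522
  Y=3: P(Y=3) = 0.058, P(X|Y=3) = (9/58, 49/58) → H(X|Y=3) = 0.6226
H(X|Y) = 0.293·0.9956 + 0.598·0.8700 + 0.051·0.7522 + 0.058·0.6226 = 0.8864 bits

I(X;Y) = H(X) - H(X|Y) = 0.9410 - 0.8864 = 0.0546 bits

Cross-check via I(X;Y) = H(X) + H(Y) - H(X,Y): computing H(Y) from the column sums and H(X,Y) from the 8 cells in the same way gives H(Y) = 1.4197 bits and H(X,Y) = 2.3061 bits, so
I(X;Y) = 0.9410 + 1.4197 - 2.3061 = 0.0546 bits ✓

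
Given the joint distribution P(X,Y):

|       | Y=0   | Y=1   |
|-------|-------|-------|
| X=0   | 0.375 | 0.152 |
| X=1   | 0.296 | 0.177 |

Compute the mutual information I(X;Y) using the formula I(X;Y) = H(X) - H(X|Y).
0.0060 bits

I(X;Y) = H(X) - H(X|Y)

Marginal of X (row sums):
  P(X=0) = 0.375 + 0.152 = 0.527
  P(X=1) = 0.296 + 0.177 = 0.473
H(X) = -[0.527·log₂(0.527) + 0.473·log₂(0.473)]
  = 0.4870 + 0.5109 = 0.9979 bits

Marginal of Y (column sums):
  P(Y=0) = 0.375 + 0.296 = 0.671
  P(Y=1) = 0.152 + 0.177 = 0.329
H(X|Y) = Σ_y P(y)·H(X|Y=y):
  Y=0: P(Y=0) = 0.671, P(X|Y=0) = (375/671, 296/671) → H(X|Y=0) = 0.9900
  Y=1: P(Y=1) = 0.329, P(X|Y=1) = (152/329, 177/329) → H(X|Y=1) = 0.9958
H(X|Y) = 0.671·0.9900 + 0.329·0.9958 = 0.9919 bits

I(X;Y) = H(X) - H(X|Y) = 0.9979 - 0.9919 = 0.0060 bits

Cross-check via I(X;Y) = H(X) + H(Y) - H(X,Y): computing H(Y) from the column sums and H(X,Y) from the 4 cells in the same way gives H(Y) = 0.9139 bits and H(X,Y) = 1.9058 bits, so
I(X;Y) = 0.9979 + 0.9139 - 1.9058 = 0.0060 bits ✓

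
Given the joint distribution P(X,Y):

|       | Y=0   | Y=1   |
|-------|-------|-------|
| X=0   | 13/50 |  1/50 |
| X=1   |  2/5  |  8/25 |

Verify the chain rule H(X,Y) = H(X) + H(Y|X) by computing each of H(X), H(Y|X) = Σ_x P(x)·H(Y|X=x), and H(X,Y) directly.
H(X) = 0.8555 bits, H(Y|X) = 0.8175 bits, H(X,Y) = 1.6730 bits

Marginal of X (row sums):
  P(X=0) = 13/50 + 1/50 = 7/25
  P(X=1) = 2/5 + 8/25 = 18/25
H(X) = -[(7/25)·log₂(7/25) + (18/25)·log₂(18/25)]
  = 0.5142204 + 0.3412305 = 0.8555 bits

H(Y|X) = Σ_x P(x)·H(Y|X=x):
  X=0: P(X=0) = 7/25, P(Y|X=0) = (13/14, 1/14) → H(Y|X=0) = 0.3712323
  X=1: P(X=1) = 18/25, P(Y|X=1) = (5/9, 4/9) → H(Y|X=1) = 0.9910761
H(Y|X) = (7/25)·0.3712323 + (18/25)·0.9910761 = 0.8175 bits

H(X,Y) = -Σ_{x,y} P(x,y) log₂ P(x,y). Per-cell terms -P(x,y)·log₂P(x,y):
  X=0: 0.5052883, 0.1128771
  X=1: 0.5287712, 0.5260340
Sum of the 4 terms: H(X,Y) = 1.6730 bits

Chain rule check:
  H(X) + H(Y|X) = 0.8555 + 0.8175 = 1.6730 bits
  H(X,Y) = 1.6730 bits
✓ Chain rule verified.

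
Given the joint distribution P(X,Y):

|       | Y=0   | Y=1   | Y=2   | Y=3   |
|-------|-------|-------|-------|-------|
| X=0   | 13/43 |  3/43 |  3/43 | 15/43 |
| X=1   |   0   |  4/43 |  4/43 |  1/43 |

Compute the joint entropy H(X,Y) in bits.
2.3514 bits

H(X,Y) = -Σ_{x,y} P(x,y) log₂ P(x,y). Per-cell terms -P(x,y)·log₂P(x,y):
  X=0: 0.5218, 0.2680, 0.2680, 0.5300
  X=1: 0.0000, 0.3187, 0.3187, 0.1262
  (cells with P = 0 contribute 0)
Sum of the 8 terms: H(X,Y) = 2.3514 bits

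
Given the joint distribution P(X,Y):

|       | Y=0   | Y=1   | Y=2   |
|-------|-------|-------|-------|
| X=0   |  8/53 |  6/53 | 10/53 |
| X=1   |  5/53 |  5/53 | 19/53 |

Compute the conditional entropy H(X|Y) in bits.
0.9506 bits

H(X|Y) = H(X,Y) - H(Y)

H(X,Y) = -Σ_{x,y} P(x,y) log₂ P(x,y). Per-cell terms -P(x,y)·log₂P(x,y):
  X=0: 0.41176, 0.35581, 0.45396
  X=1: 0.32132, 0.32132, 0.53056
Sum of the 6 terms: H(X,Y) = 2.3947 bits

Marginal of Y (column sums):
  P(Y=0) = 8/53 + 5/53 = 13/53
  P(Y=1) = 6/53 + 5/53 = 11/53
  P(Y=2) = 10/53 + 19/53 = 29/53
H(Y) = -[(13/53)·log₂(13/53) + (11/53)·log₂(11/53) + (29/53)·log₂(29/53)]
  = 0.49731 + 0.47082 + 0.47600 = 1.4441 bits

H(X|Y) = H(X,Y) - H(Y) = 2.3947 - 1.4441 = 0.9506 bits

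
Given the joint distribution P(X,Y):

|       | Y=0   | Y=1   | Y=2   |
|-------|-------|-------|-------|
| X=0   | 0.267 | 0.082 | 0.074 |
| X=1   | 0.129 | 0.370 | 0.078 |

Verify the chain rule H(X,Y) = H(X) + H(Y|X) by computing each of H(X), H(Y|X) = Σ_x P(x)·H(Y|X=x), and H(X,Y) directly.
H(X) = 0.9828 bits, H(Y|X) = 1.2986 bits, H(X,Y) = 2.2814 bits

Marginal of X (row sums):
  P(X=0) = 0.267 + 0.082 + 0.074 = 0.423
  P(X=1) = 0.129 + 0.370 + 0.078 = 0.577
H(X) = -[0.423·log₂(0.423) + 0.577·log₂(0.577)]
  = 0.525057 + 0.457767 = 0.9828 bits

H(Y|X) = Σ_x P(x)·H(Y|X=x):
  X=0: P(X=0) = 0.423, P(Y|X=0) = (89/141, 82/423, 74/423) → H(Y|X=0) = 1.317836
  X=1: P(X=1) = 0.577, P(Y|X=1) = (129/577, 370/577, 78/577) → H(Y|X=1) = 1.284523
H(Y|X) = 0.423·1.317836 + 0.577·1.284523 = 1.2986 bits

H(X,Y) = -Σ_{x,y} P(x,y) log₂ P(x,y). Per-cell terms -P(x,y)·log₂P(x,y):
  X=0: 0.508659, 0.295875, 0.277968
  X=1: 0.381138, 0.530729, 0.287070
Sum of the 6 terms: H(X,Y) = 2.2814 bits

Chain rule check:
  H(X) + H(Y|X) = 0.9828 + 1.2986 = 2.2814 bits
  H(X,Y) = 2.2814 bits
✓ Chain rule verified.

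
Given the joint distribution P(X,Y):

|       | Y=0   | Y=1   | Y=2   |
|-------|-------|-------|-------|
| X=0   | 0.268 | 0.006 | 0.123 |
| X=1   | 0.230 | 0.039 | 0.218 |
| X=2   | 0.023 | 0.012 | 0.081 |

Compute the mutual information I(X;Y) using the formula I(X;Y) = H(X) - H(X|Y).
0.0761 bits

I(X;Y) = H(X) - H(X|Y)

Marginal of X (row sums):
  P(X=0) = 0.268 + 0.006 + 0.123 = 0.397
  P(X=1) = 0.230 + 0.039 + 0.218 = 0.487
  P(X=2) = 0.023 + 0.012 + 0.081 = 0.116
H(X) = -[0.397·log₂(0.397) + 0.487·log₂(0.487) + 0.116·log₂(0.116)]
  = 0.5291173 + 0.5055091 + 0.3605052 = 1.395132 bits

Marginal of Y (column sums):
  P(Y=0) = 0.268 + 0.230 + 0.023 = 0.521
  P(Y=1) = 0.006 + 0.039 + 0.012 = 0.057
  P(Y=2) = 0.123 + 0.218 + 0.081 = 0.422
H(X|Y) = Σ_y P(y)·H(X|Y=y):
  Y=0: P(Y=0) = 0.521, P(X|Y=0) = (268/521, 230/521, 23/521) → H(X|Y=0) = 1.2128237
  Y=1: P(Y=1) = 0.057, P(X|Y=1) = (2/19, 13/19, 4/19) → H(X|Y=1) = 1.1897319
  Y=2: P(Y=2) = 0.422, P(X|Y=2) = (123/422, 109/211, 81/422) → H(X|Y=2) = 1.4677311
H(X|Y) = 0.521·1.2128237 + 0.057·1.1897319 + 0.422·1.4677311 = 1.319078 bits

I(X;Y) = H(X) - H(X|Y) = 1.395132 - 1.319078 = 0.0761 bits

Cross-check via I(X;Y) = H(X) + H(Y) - H(X,Y): computing H(Y) from the column sums and H(X,Y) from the 9 cells in the same way gives H(Y) = 1.250908 bits and H(X,Y) = 2.569986 bits, so
I(X;Y) = 1.395132 + 1.250908 - 2.569986 = 0.0761 bits ✓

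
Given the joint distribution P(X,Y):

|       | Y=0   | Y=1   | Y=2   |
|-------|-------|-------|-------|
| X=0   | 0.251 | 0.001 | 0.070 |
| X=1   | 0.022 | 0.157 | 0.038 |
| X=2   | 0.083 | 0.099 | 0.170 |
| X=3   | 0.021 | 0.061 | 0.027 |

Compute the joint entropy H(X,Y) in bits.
3.0657 bits

H(X,Y) = -Σ_{x,y} P(x,y) log₂ P(x,y). Per-cell terms -P(x,y)·log₂P(x,y):
  X=0: 0.5006, 0.0100, 0.2686
  X=1: 0.1211, 0.4194, 0.1793
  X=2: 0.2980, 0.3303, 0.4346
  X=3: 0.1170, 0.2461, 0.1407
Sum of the 12 terms: H(X,Y) = 3.0657 bits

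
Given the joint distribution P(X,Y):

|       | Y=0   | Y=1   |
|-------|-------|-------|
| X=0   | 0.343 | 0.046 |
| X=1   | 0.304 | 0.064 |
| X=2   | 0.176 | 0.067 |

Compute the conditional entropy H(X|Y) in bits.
1.5388 bits

H(X|Y) = H(X,Y) - H(Y)

H(X,Y) = -Σ_{x,y} P(x,y) log₂ P(x,y). Per-cell terms -P(x,y)·log₂P(x,y):
  X=0: 0.52950, 0.20434
  X=1: 0.52223, 0.25381
  X=2: 0.44112, 0.26128
Sum of the 6 terms: H(X,Y) = 2.2123 bits

Marginal of Y (column sums):
  P(Y=0) = 0.343 + 0.304 + 0.176 = 0.823
  P(Y=1) = 0.046 + 0.064 + 0.067 = 0.177
H(Y) = -[0.823·log₂(0.823) + 0.177·log₂(0.177)]
  = 0.23129 + 0.44218 = 0.6735 bits

H(X|Y) = H(X,Y) - H(Y) = 2.2123 - 0.6735 = 1.5388 bits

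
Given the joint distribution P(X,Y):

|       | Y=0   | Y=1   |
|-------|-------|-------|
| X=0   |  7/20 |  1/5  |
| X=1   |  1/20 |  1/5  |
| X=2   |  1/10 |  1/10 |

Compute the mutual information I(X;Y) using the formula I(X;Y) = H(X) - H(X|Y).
0.0994 bits

I(X;Y) = H(X) - H(X|Y)

Marginal of X (row sums):
  P(X=0) = 7/20 + 1/5 = 11/20
  P(X=1) = 1/20 + 1/5 = 1/4
  P(X=2) = 1/10 + 1/10 = 1/5
H(X) = -[(11/20)·log₂(11/20) + (1/4)·log₂(1/4) + (1/5)·log₂(1/5)]
  = 0.47437 + 0.50000 + 0.46439 = 1.4388 bits

Marginal of Y (column sums):
  P(Y=0) = 7/20 + 1/20 + 1/10 = 1/2
  P(Y=1) = 1/5 + 1/5 + 1/10 = 1/2
H(X|Y) = Σ_y P(y)·H(X|Y=y):
  Y=0: P(Y=0) = 1/2, P(X|Y=0) = (7/10, 1/10, 1/5) → H(X|Y=0) = 1.15678
  Y=1: P(Y=1) = 1/2, P(X|Y=1) = (2/5, 2/5, 1/5) → H(X|Y=1) = 1.52193
H(X|Y) = (1/2)·1.15678 + (1/2)·1.52193 = 1.3394 bits

I(X;Y) = H(X) - H(X|Y) = 1.4388 - 1.3394 = 0.0994 bits

Cross-check via I(X;Y) = H(X) + H(Y) - H(X,Y): computing H(Y) from the column sums and H(X,Y) from the 6 cells in the same way gives H(Y) = 1.0000 bits and H(X,Y) = 2.3394 bits, so
I(X;Y) = 1.4388 + 1.0000 - 2.3394 = 0.0994 bits ✓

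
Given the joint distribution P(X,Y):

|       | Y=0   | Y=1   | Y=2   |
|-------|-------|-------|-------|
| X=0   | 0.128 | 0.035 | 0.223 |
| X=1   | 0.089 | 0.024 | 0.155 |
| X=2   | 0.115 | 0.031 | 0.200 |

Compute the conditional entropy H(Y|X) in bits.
1.2979 bits

H(Y|X) = H(X,Y) - H(X)

H(X,Y) = -Σ_{x,y} P(x,y) log₂ P(x,y). Per-cell terms -P(x,y)·log₂P(x,y):
  X=0: 0.3796, 0.1693, 0.4828
  X=1: 0.3106, 0.1291, 0.4169
  X=2: 0.3588, 0.1554, 0.4644
Sum of the 9 terms: H(X,Y) = 2.8669 bits

Marginal of X (row sums):
  P(X=0) = 0.128 + 0.035 + 0.223 = 0.386
  P(X=1) = 0.089 + 0.024 + 0.155 = 0.268
  P(X=2) = 0.115 + 0.031 + 0.200 = 0.346
H(X) = -[0.386·log₂(0.386) + 0.268·log₂(0.268) + 0.346·log₂(0.346)]
  = 0.5301 + 0.5091 + 0.5298 = 1.5690 bits

H(Y|X) = H(X,Y) - H(X) = 2.8669 - 1.5690 = 1.2979 bits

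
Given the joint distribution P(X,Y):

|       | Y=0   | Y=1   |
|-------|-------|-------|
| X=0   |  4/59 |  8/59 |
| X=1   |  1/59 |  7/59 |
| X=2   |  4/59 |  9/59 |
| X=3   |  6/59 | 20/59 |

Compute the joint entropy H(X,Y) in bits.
2.6601 bits

H(X,Y) = -Σ_{x,y} P(x,y) log₂ P(x,y). Per-cell terms -P(x,y)·log₂P(x,y):
  X=0: 0.26323, 0.39087
  X=1: 0.09971, 0.36486
  X=2: 0.26323, 0.41380
  X=3: 0.33536, 0.52906
Sum of the 8 terms: H(X,Y) = 2.6601 bits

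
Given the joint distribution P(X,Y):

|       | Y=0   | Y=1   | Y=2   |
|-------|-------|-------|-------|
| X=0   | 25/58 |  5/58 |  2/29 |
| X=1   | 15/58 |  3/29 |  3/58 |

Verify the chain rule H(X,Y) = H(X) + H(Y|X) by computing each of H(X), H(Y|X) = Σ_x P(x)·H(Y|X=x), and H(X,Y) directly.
H(X) = 0.9784 bits, H(Y|X) = 1.1800 bits, H(X,Y) = 2.1584 bits

Marginal of X (row sums):
  P(X=0) = 25/58 + 5/58 + 2/29 = 17/29
  P(X=1) = 15/58 + 3/29 + 3/58 = 12/29
H(X) = -[(17/29)·log₂(17/29) + (12/29)·log₂(12/29)]
  = 0.451683 + 0.526766 = 0.9784 bits

H(Y|X) = Σ_x P(x)·H(Y|X=x):
  X=0: P(X=0) = 17/29, P(Y|X=0) = (25/34, 5/34, 2/17) → H(Y|X=0) = 1.096109
  X=1: P(X=1) = 12/29, P(Y|X=1) = (5/8, 1/4, 1/8) → H(Y|X=1) = 1.298795
H(Y|X) = (17/29)·1.096109 + (12/29)·1.298795 = 1.1800 bits

H(X,Y) = -Σ_{x,y} P(x,y) log₂ P(x,y). Per-cell terms -P(x,y)·log₂P(x,y):
  X=0: 0.523330, 0.304832, 0.266068
  X=1: 0.504592, 0.338588, 0.221018
Sum of the 6 terms: H(X,Y) = 2.1584 bits

Chain rule check:
  H(X) + H(Y|X) = 0.9784 + 1.1800 = 2.1584 bits
  H(X,Y) = 2.1584 bits
✓ Chain rule verified.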